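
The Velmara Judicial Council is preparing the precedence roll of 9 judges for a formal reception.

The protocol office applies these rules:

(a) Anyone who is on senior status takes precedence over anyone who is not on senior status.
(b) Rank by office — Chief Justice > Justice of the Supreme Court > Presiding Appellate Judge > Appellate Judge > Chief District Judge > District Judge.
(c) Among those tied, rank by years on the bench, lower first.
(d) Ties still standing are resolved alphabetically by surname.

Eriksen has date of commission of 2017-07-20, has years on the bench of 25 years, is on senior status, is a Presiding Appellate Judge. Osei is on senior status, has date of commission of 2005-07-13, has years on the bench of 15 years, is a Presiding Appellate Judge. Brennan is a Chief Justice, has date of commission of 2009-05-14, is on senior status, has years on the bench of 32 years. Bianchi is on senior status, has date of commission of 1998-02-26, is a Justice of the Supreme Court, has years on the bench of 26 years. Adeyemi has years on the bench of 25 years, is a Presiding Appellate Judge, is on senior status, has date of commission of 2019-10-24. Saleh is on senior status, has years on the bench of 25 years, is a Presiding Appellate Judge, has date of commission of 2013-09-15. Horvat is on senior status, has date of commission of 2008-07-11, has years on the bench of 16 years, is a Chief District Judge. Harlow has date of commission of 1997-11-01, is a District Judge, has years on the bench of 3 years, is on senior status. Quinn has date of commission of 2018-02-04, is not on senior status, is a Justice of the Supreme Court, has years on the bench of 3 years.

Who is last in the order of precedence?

By the first rule: Brennan, Bianchi, Osei, Adeyemi, Eriksen, Saleh, Horvat and Harlow (each on senior status); then Quinn (not on senior status).
Among Brennan, Bianchi, Osei, Adeyemi, Eriksen, Saleh, Horvat and Harlow, by office: Brennan (Chief Justice) before Bianchi (Justice of the Supreme Court) before Osei, Adeyemi, Eriksen and Saleh (Presiding Appellate Judge) before Horvat (Chief District Judge) before Harlow (District Judge).
Among Osei, Adeyemi, Eriksen and Saleh, by years on the bench (lower first): Osei (15 years) before Adeyemi, Eriksen and Saleh (25 years).
Among Adeyemi, Eriksen and Saleh, alphabetically by surname: Adeyemi before Eriksen before Saleh.
Order: Brennan, Bianchi, Osei, Adeyemi, Eriksen, Saleh, Horvat, Harlow, Quinn.

Quinn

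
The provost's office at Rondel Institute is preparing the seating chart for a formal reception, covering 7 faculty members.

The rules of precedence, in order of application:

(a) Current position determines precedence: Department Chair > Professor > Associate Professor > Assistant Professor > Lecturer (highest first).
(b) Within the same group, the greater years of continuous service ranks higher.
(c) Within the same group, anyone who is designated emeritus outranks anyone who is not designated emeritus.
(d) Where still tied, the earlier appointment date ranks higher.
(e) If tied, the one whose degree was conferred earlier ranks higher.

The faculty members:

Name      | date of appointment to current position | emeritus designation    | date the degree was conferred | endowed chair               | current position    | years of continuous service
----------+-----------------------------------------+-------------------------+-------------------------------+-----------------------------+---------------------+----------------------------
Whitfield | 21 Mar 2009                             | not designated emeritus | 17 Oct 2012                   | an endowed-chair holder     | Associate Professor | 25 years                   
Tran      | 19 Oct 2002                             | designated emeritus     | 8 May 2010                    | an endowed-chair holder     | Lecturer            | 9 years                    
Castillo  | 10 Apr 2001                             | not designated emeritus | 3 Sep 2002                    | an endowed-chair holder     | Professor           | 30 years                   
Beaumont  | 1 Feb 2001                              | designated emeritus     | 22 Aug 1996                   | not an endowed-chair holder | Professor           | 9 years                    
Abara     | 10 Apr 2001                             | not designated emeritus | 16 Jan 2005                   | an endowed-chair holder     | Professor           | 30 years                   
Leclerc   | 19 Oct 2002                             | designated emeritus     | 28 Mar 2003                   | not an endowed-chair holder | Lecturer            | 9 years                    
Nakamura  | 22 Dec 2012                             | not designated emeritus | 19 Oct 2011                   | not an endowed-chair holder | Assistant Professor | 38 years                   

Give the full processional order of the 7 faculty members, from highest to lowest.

Castillo, Abara, Beaumont, Whitfield, Nakamura, Leclerc, Tran

By current position: Castillo, Abara and Beaumont (Professor); then Whitfield (Associate Professor); then Nakamura (Assistant Professor); then Leclerc and Tran (Lecturer).
Among Castillo, Abara and Beaumont, by years of continuous service (higher first): Castillo and Abara (30 years) before Beaumont (9 years).
Castillo and Abara are each not designated emeritus, so the next rule applies.
Castillo and Abara both have date of appointment to current position 10 Apr 2001, so the next rule applies.
Among Castillo and Abara, by date the degree was conferred (earlier first): Castillo (3 Sep 2002) before Abara (16 Jan 2005).
Leclerc and Tran both have years of continuous service 9 years, so the next rule applies.
Leclerc and Tran are each designated emeritus, so the next rule applies.
Leclerc and Tran both have date of appointment to current position 19 Oct 2002, so the next rule applies.
Among Leclerc and Tran, by date the degree was conferred (earlier first): Leclerc (28 Mar 2003) before Tran (8 May 2010).
Full order: Castillo, Abara, Beaumont, Whitfield, Nakamura, Leclerc, Tran.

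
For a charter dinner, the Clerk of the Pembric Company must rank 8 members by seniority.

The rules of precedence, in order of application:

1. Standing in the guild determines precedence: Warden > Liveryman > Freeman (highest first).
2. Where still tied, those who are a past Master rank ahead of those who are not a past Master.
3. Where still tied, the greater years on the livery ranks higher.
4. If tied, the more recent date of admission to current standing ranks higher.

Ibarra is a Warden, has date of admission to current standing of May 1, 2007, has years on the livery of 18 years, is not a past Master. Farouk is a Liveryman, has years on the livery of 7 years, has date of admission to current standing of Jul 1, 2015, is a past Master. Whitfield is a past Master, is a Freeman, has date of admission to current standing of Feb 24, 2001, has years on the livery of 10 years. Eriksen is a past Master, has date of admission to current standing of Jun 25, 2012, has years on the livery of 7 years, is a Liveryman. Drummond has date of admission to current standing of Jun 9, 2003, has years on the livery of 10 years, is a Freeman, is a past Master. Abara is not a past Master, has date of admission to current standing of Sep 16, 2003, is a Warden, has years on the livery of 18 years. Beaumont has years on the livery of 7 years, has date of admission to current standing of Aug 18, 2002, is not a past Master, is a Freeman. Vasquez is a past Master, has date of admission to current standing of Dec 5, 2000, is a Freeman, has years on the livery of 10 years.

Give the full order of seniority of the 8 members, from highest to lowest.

Ibarra, Abara, Farouk, Eriksen, Drummond, Whitfield, Vasquez, Beaumont

By standing in the guild: Ibarra and Abara (Warden); then Farouk and Eriksen (Liveryman); then Drummond, Whitfield, Vasquez and Beaumont (Freeman).
Ibarra and Abara are each not a past Master, so the next rule applies.
Ibarra and Abara both have years on the livery 18 years, so the next rule applies.
Among Ibarra and Abara, by date of admission to current standing (later first): Ibarra (May 1, 2007) before Abara (Sep 16, 2003).
Farouk and Eriksen are each a past Master, so the next rule applies.
Farouk and Eriksen both have years on the livery 7 years, so the next rule applies.
Among Farouk and Eriksen, by date of admission to current standing (later first): Farouk (Jul 1, 2015) before Eriksen (Jun 25, 2012).
Among Drummond, Whitfield, Vasquez and Beaumont, a past Master before not a past Master: Drummond, Whitfield and Vasquez (a past Master) before Beaumont (not a past Master).
Drummond, Whitfield and Vasquez all have years on the livery 10 years, so the next rule applies.
Among Drummond, Whitfield and Vasquez, by date of admission to current standing (later first): Drummond (Jun 9, 2003) before Whitfield (Feb 24, 2001) before Vasquez (Dec 5, 2000).
Full order: Ibarra, Abara, Farouk, Eriksen, Drummond, Whitfield, Vasquez, Beaumont.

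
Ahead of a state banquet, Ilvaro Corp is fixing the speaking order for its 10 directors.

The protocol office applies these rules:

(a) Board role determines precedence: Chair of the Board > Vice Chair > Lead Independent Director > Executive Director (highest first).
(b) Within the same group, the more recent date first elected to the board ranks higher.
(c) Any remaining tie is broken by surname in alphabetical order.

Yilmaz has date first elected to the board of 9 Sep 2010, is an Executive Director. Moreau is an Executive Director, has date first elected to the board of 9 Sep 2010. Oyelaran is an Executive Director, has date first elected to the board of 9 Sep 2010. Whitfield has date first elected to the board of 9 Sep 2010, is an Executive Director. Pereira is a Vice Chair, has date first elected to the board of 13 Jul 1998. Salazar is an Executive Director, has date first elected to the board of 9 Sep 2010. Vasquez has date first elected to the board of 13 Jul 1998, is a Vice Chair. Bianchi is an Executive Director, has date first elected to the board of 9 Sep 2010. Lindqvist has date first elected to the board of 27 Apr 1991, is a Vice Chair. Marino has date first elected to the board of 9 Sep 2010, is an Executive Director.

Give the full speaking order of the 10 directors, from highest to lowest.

By board role: Pereira, Vasquez and Lindqvist (Vice Chair); then Bianchi, Marino, Moreau, Oyelaran, Salazar, Whitfield and Yilmaz (Executive Director).
Among Pereira, Vasquez and Lindqvist, by date first elected to the board (later first): Pereira and Vasquez (13 Jul 1998) before Lindqvist (27 Apr 1991).
Among Pereira and Vasquez, alphabetically by surname: Pereira before Vasquez.
Bianchi, Marino, Moreau, Oyelaran, Salazar, Whitfield and Yilmaz all have date first elected to the board 9 Sep 2010, so the next rule applies.
Among Bianchi, Marino, Moreau, Oyelaran, Salazar, Whitfield and Yilmaz, alphabetically by surname: Bianchi before Marino before Moreau before Oyelaran before Salazar before Whitfield before Yilmaz.
Full order: Pereira, Vasquez, Lindqvist, Bianchi, Marino, Moreau, Oyelaran, Salazar, Whitfield, Yilmaz.

Pereira, Vasquez, Lindqvist, Bianchi, Marino, Moreau, Oyelaran, Salazar, Whitfield, Yilmaz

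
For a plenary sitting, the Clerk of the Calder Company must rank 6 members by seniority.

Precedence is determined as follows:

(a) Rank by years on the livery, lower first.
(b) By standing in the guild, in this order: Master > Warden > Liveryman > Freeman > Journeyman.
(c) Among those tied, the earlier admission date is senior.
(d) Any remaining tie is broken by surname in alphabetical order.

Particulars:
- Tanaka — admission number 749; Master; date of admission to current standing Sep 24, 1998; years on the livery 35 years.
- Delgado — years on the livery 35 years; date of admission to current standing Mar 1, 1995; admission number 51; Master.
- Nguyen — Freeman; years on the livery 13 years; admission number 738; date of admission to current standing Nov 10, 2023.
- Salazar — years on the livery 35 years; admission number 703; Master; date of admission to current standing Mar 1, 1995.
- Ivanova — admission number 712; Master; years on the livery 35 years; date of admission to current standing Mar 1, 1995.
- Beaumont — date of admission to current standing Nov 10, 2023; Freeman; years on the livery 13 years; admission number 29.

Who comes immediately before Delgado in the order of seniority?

By years on the livery (lower first): Beaumont and Nguyen (both 13 years); then Delgado, Ivanova, Salazar and Tanaka (each 35 years).
Beaumont and Nguyen are each Freeman, so the next rule applies.
Beaumont and Nguyen both have date of admission to current standing Nov 10, 2023, so the next rule applies.
Among Beaumont and Nguyen, alphabetically by surname: Beaumont before Nguyen.
Delgado, Ivanova, Salazar and Tanaka are each Master, so the next rule applies.
Among Delgado, Ivanova, Salazar and Tanaka, by date of admission to current standing (earlier first): Delgado, Ivanova and Salazar (Mar 1, 1995) before Tanaka (Sep 24, 1998).
Among Delgado, Ivanova and Salazar, alphabetically by surname: Delgado before Ivanova before Salazar.
Order: Beaumont, Nguyen, Delgado, Ivanova, Salazar, Tanaka.

Nguyen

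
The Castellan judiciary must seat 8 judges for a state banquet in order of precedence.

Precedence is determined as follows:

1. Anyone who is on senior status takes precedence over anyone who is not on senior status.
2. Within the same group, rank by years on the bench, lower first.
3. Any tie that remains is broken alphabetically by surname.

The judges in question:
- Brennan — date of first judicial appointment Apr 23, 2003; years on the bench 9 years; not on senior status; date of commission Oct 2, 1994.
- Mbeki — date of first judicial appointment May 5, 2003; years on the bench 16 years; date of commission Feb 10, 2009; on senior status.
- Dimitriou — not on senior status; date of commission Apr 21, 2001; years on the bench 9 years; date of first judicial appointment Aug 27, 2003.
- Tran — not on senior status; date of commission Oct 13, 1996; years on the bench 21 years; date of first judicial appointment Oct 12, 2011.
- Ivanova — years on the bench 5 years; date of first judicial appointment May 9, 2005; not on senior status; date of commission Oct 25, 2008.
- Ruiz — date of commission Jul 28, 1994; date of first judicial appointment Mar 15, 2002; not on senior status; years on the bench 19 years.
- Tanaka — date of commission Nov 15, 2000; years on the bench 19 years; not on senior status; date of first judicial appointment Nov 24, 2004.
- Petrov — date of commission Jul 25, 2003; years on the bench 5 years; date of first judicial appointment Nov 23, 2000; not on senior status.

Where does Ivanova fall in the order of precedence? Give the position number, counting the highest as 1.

By the first rule: Mbeki (on senior status); then Ivanova, Petrov, Brennan, Dimitriou, Ruiz, Tanaka and Tran (each not on senior status).
Among Ivanova, Petrov, Brennan, Dimitriou, Ruiz, Tanaka and Tran, by years on the bench (lower first): Ivanova and Petrov (5 years) before Brennan and Dimitriou (9 years) before Ruiz and Tanaka (19 years) before Tran (21 years).
Among Ivanova and Petrov, alphabetically by surname: Ivanova before Petrov.
Among Brennan and Dimitriou, alphabetically by surname: Brennan before Dimitriou.
Among Ruiz and Tanaka, alphabetically by surname: Ruiz before Tanaka.
Order: Mbeki, Ivanova, Petrov, Brennan, Dimitriou, Ruiz, Tanaka, Tran. So position 2.

2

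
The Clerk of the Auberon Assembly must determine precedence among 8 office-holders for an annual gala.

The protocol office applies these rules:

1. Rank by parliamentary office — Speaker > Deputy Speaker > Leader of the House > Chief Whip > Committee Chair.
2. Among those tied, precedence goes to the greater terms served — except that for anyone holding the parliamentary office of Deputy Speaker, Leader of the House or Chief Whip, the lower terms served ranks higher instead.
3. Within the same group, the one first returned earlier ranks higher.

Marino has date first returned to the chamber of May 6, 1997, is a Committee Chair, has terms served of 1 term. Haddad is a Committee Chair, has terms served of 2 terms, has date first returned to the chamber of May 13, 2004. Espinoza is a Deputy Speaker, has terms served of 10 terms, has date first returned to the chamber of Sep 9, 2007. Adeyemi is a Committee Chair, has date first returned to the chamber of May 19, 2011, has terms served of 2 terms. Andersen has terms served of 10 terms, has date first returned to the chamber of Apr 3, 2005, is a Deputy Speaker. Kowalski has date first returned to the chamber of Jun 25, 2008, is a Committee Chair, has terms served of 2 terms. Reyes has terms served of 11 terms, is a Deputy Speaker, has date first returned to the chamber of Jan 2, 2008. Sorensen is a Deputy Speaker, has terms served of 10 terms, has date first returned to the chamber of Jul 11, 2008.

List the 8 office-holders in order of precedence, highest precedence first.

By parliamentary office: Andersen, Espinoza, Sorensen and Reyes (Deputy Speaker); then Haddad, Kowalski, Adeyemi and Marino (Committee Chair).
Among Andersen, Espinoza, Sorensen and Reyes, by terms served (lower first) (reversed rule for this group): Andersen, Espinoza and Sorensen (10 terms) before Reyes (11 terms).
Among Andersen, Espinoza and Sorensen, by date first returned to the chamber (earlier first): Andersen (Apr 3, 2005) before Espinoza (Sep 9, 2007) before Sorensen (Jul 11, 2008).
Among Haddad, Kowalski, Adeyemi and Marino, by terms served (higher first): Haddad, Kowalski and Adeyemi (2 terms) before Marino (1 term).
Among Haddad, Kowalski and Adeyemi, by date first returned to the chamber (earlier first): Haddad (May 13, 2004) before Kowalski (Jun 25, 2008) before Adeyemi (May 19, 2011).
Full order: Andersen, Espinoza, Sorensen, Reyes, Haddad, Kowalski, Adeyemi, Marino.

Andersen, Espinoza, Sorensen, Reyes, Haddad, Kowalski, Adeyemi, Marino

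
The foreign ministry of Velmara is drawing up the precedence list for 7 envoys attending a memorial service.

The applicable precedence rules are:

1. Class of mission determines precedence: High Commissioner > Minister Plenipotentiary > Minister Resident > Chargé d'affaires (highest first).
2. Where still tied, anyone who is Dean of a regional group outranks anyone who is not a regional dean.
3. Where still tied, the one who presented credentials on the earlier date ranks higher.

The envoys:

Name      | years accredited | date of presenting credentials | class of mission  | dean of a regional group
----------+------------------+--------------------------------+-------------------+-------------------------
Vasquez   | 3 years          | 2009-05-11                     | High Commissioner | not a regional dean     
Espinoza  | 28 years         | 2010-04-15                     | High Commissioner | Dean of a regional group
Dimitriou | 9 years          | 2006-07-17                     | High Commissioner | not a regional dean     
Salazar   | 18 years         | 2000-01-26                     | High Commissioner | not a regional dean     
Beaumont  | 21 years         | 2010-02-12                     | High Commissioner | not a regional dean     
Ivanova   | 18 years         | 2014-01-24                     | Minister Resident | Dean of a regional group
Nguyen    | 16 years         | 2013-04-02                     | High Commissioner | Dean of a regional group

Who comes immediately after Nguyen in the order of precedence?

By class of mission: Espinoza, Nguyen, Salazar, Dimitriou, Vasquez and Beaumont (High Commissioner); then Ivanova (Minister Resident).
Among Espinoza, Nguyen, Salazar, Dimitriou, Vasquez and Beaumont, Dean of a regional group before not a regional dean: Espinoza and Nguyen (Dean of a regional group) before Salazar, Dimitriou, Vasquez and Beaumont (not a regional dean).
Among Espinoza and Nguyen, by date of presenting credentials (earlier first): Espinoza (2010-04-15) before Nguyen (2013-04-02).
Among Salazar, Dimitriou, Vasquez and Beaumont, by date of presenting credentials (earlier first): Salazar (2000-01-26) before Dimitriou (2006-07-17) before Vasquez (2009-05-11) before Beaumont (2010-02-12).
Order: Espinoza, Nguyen, Salazar, Dimitriou, Vasquez, Beaumont, Ivanova.

Salazar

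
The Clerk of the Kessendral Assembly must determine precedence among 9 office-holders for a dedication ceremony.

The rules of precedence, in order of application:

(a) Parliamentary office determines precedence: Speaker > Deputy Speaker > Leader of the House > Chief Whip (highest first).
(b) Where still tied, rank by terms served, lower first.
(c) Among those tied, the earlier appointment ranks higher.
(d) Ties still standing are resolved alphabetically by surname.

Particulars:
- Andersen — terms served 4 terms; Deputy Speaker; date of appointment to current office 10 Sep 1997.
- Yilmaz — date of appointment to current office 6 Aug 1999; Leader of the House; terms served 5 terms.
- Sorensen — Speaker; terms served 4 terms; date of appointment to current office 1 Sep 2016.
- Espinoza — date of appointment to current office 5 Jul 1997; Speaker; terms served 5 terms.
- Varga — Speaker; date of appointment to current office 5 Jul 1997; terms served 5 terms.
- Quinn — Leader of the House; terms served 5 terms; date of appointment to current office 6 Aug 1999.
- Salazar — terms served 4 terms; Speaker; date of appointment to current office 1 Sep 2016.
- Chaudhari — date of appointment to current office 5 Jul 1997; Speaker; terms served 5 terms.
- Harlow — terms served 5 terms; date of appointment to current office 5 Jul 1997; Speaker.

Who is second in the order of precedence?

Sorensen

By parliamentary office: Salazar, Sorensen, Chaudhari, Espinoza, Harlow and Varga (Speaker); then Andersen (Deputy Speaker); then Quinn and Yilmaz (Leader of the House).
Among Salazar, Sorensen, Chaudhari, Espinoza, Harlow and Varga, by terms served (lower first): Salazar and Sorensen (4 terms) before Chaudhari, Espinoza, Harlow and Varga (5 terms).
Salazar and Sorensen both have date of appointment to current office 1 Sep 2016, so the next rule applies.
Among Salazar and Sorensen, alphabetically by surname: Salazar before Sorensen.
Chaudhari, Espinoza, Harlow and Varga all have date of appointment to current office 5 Jul 1997, so the next rule applies.
Among Chaudhari, Espinoza, Harlow and Varga, alphabetically by surname: Chaudhari before Espinoza before Harlow before Varga.
Quinn and Yilmaz both have terms served 5 terms, so the next rule applies.
Quinn and Yilmaz both have date of appointment to current office 6 Aug 1999, so the next rule applies.
Among Quinn and Yilmaz, alphabetically by surname: Quinn before Yilmaz.
Order: Salazar, Sorensen, Chaudhari, Espinoza, Harlow, Varga, Andersen, Quinn, Yilmaz.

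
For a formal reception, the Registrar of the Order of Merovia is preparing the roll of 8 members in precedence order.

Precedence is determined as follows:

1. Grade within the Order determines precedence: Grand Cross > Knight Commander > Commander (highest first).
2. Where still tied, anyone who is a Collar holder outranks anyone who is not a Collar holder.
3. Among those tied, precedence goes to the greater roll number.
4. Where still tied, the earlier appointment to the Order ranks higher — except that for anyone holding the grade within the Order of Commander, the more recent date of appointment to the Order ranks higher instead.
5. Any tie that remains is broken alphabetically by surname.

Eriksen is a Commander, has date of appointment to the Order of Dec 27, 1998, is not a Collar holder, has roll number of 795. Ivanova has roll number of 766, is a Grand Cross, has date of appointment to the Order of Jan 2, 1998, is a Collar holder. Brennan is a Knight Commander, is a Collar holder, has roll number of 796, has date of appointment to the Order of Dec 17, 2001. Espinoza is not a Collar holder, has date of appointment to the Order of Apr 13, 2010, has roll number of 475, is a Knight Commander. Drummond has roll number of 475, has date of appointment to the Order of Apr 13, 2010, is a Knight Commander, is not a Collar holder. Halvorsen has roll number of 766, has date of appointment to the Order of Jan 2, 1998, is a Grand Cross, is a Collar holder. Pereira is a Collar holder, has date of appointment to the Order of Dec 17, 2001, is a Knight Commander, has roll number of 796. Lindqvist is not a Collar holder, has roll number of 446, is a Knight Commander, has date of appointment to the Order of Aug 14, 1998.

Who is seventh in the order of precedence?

By grade within the Order: Halvorsen and Ivanova (Grand Cross); then Brennan, Pereira, Drummond, Espinoza and Lindqvist (Knight Commander); then Eriksen (Commander).
Halvorsen and Ivanova are each a Collar holder, so the next rule applies.
Halvorsen and Ivanova both have roll number 766, so the next rule applies.
Halvorsen and Ivanova both have date of appointment to the Order Jan 2, 1998, so the next rule applies.
Among Halvorsen and Ivanova, alphabetically by surname: Halvorsen before Ivanova.
Among Brennan, Pereira, Drummond, Espinoza and Lindqvist, a Collar holder before not a Collar holder: Brennan and Pereira (a Collar holder) before Drummond, Espinoza and Lindqvist (not a Collar holder).
Brennan and Pereira both have roll number 796, so the next rule applies.
Brennan and Pereira both have date of appointment to the Order Dec 17, 2001, so the next rule applies.
Among Brennan and Pereira, alphabetically by surname: Brennan before Pereira.
Among Drummond, Espinoza and Lindqvist, by roll number (higher first): Drummond and Espinoza (475) before Lindqvist (446).
Drummond and Espinoza both have date of appointment to the Order Apr 13, 2010, so the next rule applies.
Among Drummond and Espinoza, alphabetically by surname: Drummond before Espinoza.
Order: Halvorsen, Ivanova, Brennan, Pereira, Drummond, Espinoza, Lindqvist, Eriksen.

Lindqvist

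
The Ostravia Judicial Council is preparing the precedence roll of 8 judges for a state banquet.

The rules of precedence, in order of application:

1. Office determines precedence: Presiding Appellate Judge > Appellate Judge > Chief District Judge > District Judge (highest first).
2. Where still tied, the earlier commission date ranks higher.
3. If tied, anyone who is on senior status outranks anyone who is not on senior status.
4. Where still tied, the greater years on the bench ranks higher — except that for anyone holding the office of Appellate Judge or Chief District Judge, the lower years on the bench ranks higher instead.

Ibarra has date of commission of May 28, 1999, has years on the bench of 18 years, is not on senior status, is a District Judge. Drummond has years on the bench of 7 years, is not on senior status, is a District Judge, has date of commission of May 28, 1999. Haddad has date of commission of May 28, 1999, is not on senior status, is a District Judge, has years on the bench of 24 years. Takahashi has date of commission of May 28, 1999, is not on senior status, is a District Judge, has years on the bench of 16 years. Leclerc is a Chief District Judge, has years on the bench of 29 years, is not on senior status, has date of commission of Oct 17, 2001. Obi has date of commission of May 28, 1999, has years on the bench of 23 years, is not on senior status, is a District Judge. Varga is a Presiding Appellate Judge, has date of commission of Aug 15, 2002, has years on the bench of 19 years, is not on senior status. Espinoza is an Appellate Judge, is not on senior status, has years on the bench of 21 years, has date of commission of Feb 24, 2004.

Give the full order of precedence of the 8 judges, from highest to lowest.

By office: Varga (Presiding Appellate Judge); then Espinoza (Appellate Judge); then Leclerc (Chief District Judge); then Haddad, Obi, Ibarra, Takahashi and Drummond (District Judge).
Haddad, Obi, Ibarra, Takahashi and Drummond all have date of commission May 28, 1999, so the next rule applies.
Haddad, Obi, Ibarra, Takahashi and Drummond are each not on senior status, so the next rule applies.
Among Haddad, Obi, Ibarra, Takahashi and Drummond, by years on the bench (higher first): Haddad (24 years) before Obi (23 years) before Ibarra (18 years) before Takahashi (16 years) before Drummond (7 years).
Full order: Varga, Espinoza, Leclerc, Haddad, Obi, Ibarra, Takahashi, Drummond.

Varga, Espinoza, Leclerc, Haddad, Obi, Ibarra, Takahashi, Drummond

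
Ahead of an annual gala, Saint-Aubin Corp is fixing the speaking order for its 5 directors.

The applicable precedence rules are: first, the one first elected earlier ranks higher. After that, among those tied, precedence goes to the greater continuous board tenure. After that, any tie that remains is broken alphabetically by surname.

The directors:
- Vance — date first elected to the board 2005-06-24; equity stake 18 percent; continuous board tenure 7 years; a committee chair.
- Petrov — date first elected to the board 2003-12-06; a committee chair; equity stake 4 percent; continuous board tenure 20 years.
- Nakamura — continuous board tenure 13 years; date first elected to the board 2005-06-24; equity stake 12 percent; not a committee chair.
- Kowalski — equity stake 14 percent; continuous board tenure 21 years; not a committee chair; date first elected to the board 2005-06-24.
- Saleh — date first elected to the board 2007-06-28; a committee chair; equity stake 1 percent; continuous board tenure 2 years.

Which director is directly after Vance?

Saleh

By date first elected to the board (earlier first): Petrov (2003-12-06); then Kowalski, Nakamura and Vance (each 2005-06-24); then Saleh (2007-06-28).
Among Kowalski, Nakamura and Vance, by continuous board tenure (higher first): Kowalski (21 years) before Nakamura (13 years) before Vance (7 years).
Order: Petrov, Kowalski, Nakamura, Vance, Saleh.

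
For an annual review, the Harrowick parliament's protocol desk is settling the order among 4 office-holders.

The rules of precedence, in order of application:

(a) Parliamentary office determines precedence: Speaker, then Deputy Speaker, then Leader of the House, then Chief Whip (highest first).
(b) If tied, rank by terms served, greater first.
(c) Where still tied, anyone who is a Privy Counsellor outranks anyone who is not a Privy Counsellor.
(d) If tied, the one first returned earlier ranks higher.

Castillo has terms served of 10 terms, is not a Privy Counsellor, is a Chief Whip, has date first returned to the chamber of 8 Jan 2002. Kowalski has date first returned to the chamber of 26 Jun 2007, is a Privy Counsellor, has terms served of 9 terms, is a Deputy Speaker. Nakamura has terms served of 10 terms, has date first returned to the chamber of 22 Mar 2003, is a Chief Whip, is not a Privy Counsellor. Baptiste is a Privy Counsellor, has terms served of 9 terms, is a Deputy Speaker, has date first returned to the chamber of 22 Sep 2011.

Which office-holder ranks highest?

Kowalski

By parliamentary office: Kowalski and Baptiste (Deputy Speaker); then Castillo and Nakamura (Chief Whip).
Kowalski and Baptiste both have terms served 9 terms, so the next rule applies.
Kowalski and Baptiste are each a Privy Counsellor, so the next rule applies.
Among Kowalski and Baptiste, by date first returned to the chamber (earlier first): Kowalski (26 Jun 2007) before Baptiste (22 Sep 2011).
Castillo and Nakamura both have terms served 10 terms, so the next rule applies.
Castillo and Nakamura are each not a Privy Counsellor, so the next rule applies.
Among Castillo and Nakamura, by date first returned to the chamber (earlier first): Castillo (8 Jan 2002) before Nakamura (22 Mar 2003).
Order: Kowalski, Baptiste, Castillo, Nakamura.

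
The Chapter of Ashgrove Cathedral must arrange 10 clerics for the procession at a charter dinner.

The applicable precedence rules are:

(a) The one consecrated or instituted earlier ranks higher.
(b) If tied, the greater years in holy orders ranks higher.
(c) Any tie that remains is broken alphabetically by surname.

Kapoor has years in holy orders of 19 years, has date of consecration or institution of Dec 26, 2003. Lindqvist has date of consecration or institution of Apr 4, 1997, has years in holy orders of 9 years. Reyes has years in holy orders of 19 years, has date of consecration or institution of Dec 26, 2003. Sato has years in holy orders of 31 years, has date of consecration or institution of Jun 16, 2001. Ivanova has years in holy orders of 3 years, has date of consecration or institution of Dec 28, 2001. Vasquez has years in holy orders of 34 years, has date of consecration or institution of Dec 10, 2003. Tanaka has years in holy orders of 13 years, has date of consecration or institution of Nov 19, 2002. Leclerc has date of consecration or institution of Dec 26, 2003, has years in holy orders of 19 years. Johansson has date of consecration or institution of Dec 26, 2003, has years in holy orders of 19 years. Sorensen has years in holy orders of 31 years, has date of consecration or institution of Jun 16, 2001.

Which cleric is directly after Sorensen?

By date of consecration or institution (earlier first): Lindqvist (Apr 4, 1997); then Sato and Sorensen (both Jun 16, 2001); then Ivanova (Dec 28, 2001); then Tanaka (Nov 19, 2002); then Vasquez (Dec 10, 2003); then Johansson, Kapoor, Leclerc and Reyes (each Dec 26, 2003).
Sato and Sorensen both have years in holy orders 31 years, so the next rule applies.
Among Sato and Sorensen, alphabetically by surname: Sato before Sorensen.
Johansson, Kapoor, Leclerc and Reyes all have years in holy orders 19 years, so the next rule applies.
Among Johansson, Kapoor, Leclerc and Reyes, alphabetically by surname: Johansson before Kapoor before Leclerc before Reyes.
Order: Lindqvist, Sato, Sorensen, Ivanova, Tanaka, Vasquez, Johansson, Kapoor, Leclerc, Reyes.

Ivanova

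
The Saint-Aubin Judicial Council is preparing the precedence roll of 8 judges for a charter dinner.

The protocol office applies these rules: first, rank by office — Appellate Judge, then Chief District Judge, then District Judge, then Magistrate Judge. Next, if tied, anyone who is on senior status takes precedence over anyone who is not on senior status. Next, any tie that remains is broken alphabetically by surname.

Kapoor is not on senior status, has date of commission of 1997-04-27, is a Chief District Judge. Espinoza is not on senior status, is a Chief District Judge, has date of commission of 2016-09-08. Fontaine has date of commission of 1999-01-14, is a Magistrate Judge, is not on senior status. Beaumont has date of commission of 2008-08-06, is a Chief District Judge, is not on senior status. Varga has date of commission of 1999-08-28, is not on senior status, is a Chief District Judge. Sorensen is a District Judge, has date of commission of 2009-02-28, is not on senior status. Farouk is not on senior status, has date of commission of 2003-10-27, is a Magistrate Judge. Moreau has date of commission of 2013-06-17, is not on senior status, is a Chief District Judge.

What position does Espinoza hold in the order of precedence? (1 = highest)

By office: Beaumont, Espinoza, Kapoor, Moreau and Varga (Chief District Judge); then Sorensen (District Judge); then Farouk and Fontaine (Magistrate Judge).
Beaumont, Espinoza, Kapoor, Moreau and Varga are each not on senior status, so the next rule applies.
Among Beaumont, Espinoza, Kapoor, Moreau and Varga, alphabetically by surname: Beaumont before Espinoza before Kapoor before Moreau before Varga.
Farouk and Fontaine are each not on senior status, so the next rule applies.
Among Farouk and Fontaine, alphabetically by surname: Farouk before Fontaine.
Order: Beaumont, Espinoza, Kapoor, Moreau, Varga, Sorensen, Farouk, Fontaine. So position 2.

2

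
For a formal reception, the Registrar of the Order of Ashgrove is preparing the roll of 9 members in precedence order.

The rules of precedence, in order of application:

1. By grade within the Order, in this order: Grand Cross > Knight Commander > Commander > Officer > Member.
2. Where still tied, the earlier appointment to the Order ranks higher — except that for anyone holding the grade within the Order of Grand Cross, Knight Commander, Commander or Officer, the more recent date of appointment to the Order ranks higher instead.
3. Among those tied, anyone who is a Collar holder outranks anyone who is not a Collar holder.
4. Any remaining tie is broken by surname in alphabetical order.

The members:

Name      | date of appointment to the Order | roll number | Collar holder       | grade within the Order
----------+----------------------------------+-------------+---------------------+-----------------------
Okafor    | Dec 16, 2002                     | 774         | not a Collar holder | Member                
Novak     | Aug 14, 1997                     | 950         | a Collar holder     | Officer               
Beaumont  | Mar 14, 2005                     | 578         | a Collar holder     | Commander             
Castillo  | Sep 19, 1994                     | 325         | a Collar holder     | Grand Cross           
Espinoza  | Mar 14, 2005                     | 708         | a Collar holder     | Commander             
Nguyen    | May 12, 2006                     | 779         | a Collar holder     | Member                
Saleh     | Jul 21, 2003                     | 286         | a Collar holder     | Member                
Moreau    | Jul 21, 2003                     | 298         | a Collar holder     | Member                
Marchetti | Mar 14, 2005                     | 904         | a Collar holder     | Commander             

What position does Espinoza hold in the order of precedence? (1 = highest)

By grade within the Order: Castillo (Grand Cross); then Beaumont, Espinoza and Marchetti (Commander); then Novak (Officer); then Okafor, Moreau, Saleh and Nguyen (Member).
Beaumont, Espinoza and Marchetti all have date of appointment to the Order Mar 14, 2005, so the next rule applies.
Beaumont, Espinoza and Marchetti are each a Collar holder, so the next rule applies.
Among Beaumont, Espinoza and Marchetti, alphabetically by surname: Beaumont before Espinoza before Marchetti.
Among Okafor, Moreau, Saleh and Nguyen, by date of appointment to the Order (earlier first): Okafor (Dec 16, 2002) before Moreau and Saleh (Jul 21, 2003) before Nguyen (May 12, 2006).
Moreau and Saleh are each a Collar holder, so the next rule applies.
Among Moreau and Saleh, alphabetically by surname: Moreau before Saleh.
Order: Castillo, Beaumont, Espinoza, Marchetti, Novak, Okafor, Moreau, Saleh, Nguyen. So position 3.

3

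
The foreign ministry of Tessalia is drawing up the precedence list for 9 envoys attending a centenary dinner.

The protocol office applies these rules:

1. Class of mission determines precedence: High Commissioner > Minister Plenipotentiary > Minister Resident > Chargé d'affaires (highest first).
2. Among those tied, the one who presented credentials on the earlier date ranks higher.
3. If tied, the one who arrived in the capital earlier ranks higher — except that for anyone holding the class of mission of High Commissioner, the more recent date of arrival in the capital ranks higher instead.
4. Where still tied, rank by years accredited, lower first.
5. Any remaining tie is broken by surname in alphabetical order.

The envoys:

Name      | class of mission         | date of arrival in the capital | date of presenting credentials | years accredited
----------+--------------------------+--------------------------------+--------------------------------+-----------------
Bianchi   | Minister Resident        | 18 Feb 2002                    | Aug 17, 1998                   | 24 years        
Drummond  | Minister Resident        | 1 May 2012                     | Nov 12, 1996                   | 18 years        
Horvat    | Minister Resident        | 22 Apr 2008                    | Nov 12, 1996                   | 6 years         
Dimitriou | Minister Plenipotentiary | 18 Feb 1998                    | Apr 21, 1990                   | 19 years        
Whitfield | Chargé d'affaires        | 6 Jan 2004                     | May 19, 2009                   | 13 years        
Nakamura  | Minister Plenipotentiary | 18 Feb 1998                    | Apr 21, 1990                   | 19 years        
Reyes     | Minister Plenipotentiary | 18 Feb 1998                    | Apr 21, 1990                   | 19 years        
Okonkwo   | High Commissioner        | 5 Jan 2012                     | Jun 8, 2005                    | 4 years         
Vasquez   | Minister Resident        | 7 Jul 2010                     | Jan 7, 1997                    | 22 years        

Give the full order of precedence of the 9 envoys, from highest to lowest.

By class of mission: Okonkwo (High Commissioner); then Dimitriou, Nakamura and Reyes (Minister Plenipotentiary); then Horvat, Drummond, Vasquez and Bianchi (Minister Resident); then Whitfield (Chargé d'affaires).
Dimitriou, Nakamura and Reyes all have date of presenting credentials Apr 21, 1990, so the next rule applies.
Dimitriou, Nakamura and Reyes all have date of arrival in the capital 18 Feb 1998, so the next rule applies.
Dimitriou, Nakamura and Reyes all have years accredited 19 years, so the next rule applies.
Among Dimitriou, Nakamura and Reyes, alphabetically by surname: Dimitriou before Nakamura before Reyes.
Among Horvat, Drummond, Vasquez and Bianchi, by date of presenting credentials (earlier first): Horvat and Drummond (Nov 12, 1996) before Vasquez (Jan 7, 1997) before Bianchi (Aug 17, 1998).
Among Horvat and Drummond, by date of arrival in the capital (earlier first): Horvat (22 Apr 2008) before Drummond (1 May 2012).
Full order: Okonkwo, Dimitriou, Nakamura, Reyes, Horvat, Drummond, Vasquez, Bianchi, Whitfield.

Okonkwo, Dimitriou, Nakamura, Reyes, Horvat, Drummond, Vasquez, Bianchi, Whitfield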